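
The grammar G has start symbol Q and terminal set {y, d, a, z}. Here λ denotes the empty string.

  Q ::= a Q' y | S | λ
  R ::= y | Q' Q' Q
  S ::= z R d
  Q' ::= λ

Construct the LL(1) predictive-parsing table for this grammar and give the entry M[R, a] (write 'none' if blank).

FIRST(S): from S::=z R d we get {z}. So FIRST(S) = {z}.
FIRST(Q'): from Q'::=λ we get {λ}. So FIRST(Q') = {λ}.
FIRST(Q): from Q::=a Q' y we get {a}; from Q::=S we get {z}; from Q::=λ we get {λ}. So FIRST(Q) = {λ, a, z}.
FIRST(R): from R::=y we get {y}; from R::=Q' Q' Q we get {λ, a, z}. So FIRST(R) = {λ, a, y, z}.
FOLLOW(Q) includes $ since Q is the start symbol.
FOLLOW(R): in S::=z R d, R is followed by d with FIRST {d}. Thus FOLLOW(R) = {d}.
For R ::= y: FIRST(y) = {y}, so it goes in M[R, t] for t ∈ {y}.
For R ::= Q' Q' Q: FIRST(Q' Q' Q) = {λ, a, z}, so it goes in M[R, t] for t ∈ {a, z}; since λ ∈ FIRST, also for every t ∈ FOLLOW(R) = {d}.

R ::= Q' Q' Q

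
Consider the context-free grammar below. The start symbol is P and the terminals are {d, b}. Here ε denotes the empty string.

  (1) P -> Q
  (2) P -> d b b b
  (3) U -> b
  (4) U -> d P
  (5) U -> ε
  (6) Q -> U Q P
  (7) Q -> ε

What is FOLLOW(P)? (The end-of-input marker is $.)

FIRST(U): from U->b we get {b}; from U->d P we get {d}; from U->ε we get {ε}. So FIRST(U) = {ε, b, d}.
FIRST(P): from P->Q we get {ε, b, d}; from P->d b b b we get {d}. So FIRST(P) = {ε, b, d}.
FIRST(Q): from Q->U Q P we get {ε, b, d}; from Q->ε we get {ε}. So FIRST(Q) = {ε, b, d}.
FOLLOW(P) includes $ since P is the start symbol.
FOLLOW(P): in U->d P, the suffix after P is empty, so FOLLOW(P) ⊇ FOLLOW(U) = {$, b, d}; in Q->U Q P, the suffix after P is empty, so FOLLOW(P) ⊇ FOLLOW(Q) = {$, b, d}. Thus FOLLOW(P) = {$, b, d}.
FOLLOW(Q): in P->Q, the suffix after Q is empty, so FOLLOW(Q) ⊇ FOLLOW(P) = {$, b, d}; in Q->U Q P, Q is followed by P with FIRST {ε, b, d}; in Q->U Q P, the suffix after Q is nullable (adds nothing new). Thus FOLLOW(Q) = {$, b, d}.
FOLLOW(U): in Q->U Q P, U is followed by Q P with FIRST {ε, b, d}; in Q->U Q P, the suffix after U is nullable, so FOLLOW(U) ⊇ FOLLOW(Q) = {$, b, d}. Thus FOLLOW(U) = {$, b, d}.

{$, b, d}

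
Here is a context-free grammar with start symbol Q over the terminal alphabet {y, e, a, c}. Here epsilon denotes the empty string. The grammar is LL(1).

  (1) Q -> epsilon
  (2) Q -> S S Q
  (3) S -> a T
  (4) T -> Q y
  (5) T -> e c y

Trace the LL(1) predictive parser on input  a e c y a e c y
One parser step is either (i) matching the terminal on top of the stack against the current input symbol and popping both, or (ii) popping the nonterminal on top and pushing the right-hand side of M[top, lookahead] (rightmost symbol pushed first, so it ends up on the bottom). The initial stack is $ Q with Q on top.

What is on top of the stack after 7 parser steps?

S

     Stack        Input              Action
  1  $ Q          a e c y a e c y $  expand Q -> S S Q
  2  $ Q S S      a e c y a e c y $  expand S -> a T
  3  $ Q S T a    a e c y a e c y $  match a
  4  $ Q S T      e c y a e c y $    expand T -> e c y
  5  $ Q S y c e  e c y a e c y $    match e
  6  $ Q S y c    c y a e c y $      match c
  7  $ Q S y      y a e c y $        match y
Stack after step 7: $ Q S (top = S).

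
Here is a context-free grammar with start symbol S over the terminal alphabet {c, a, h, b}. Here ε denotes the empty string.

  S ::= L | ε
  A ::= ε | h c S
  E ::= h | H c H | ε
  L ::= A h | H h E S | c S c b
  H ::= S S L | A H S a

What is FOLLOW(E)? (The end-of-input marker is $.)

FIRST(A) = {ε, h}
FIRST(S) = {ε, c, h}  (via L)
FIRST(E) = {ε, c, h}  (via H c H)
FIRST(L) = {c, h}  (via A h, H h E S)
FIRST(H) = {c, h}  (via S S L, A H S a)
FOLLOW(S) includes $ since S is the start symbol.
FOLLOW(A): in L::=A h, A is followed by h with FIRST {h}; in H::=A H S a, A is followed by H S a with FIRST {c, h}. Thus FOLLOW(A) = {c, h}.
FOLLOW(S): in A::=h c S, the suffix after S is empty, so FOLLOW(S) ⊇ FOLLOW(A) = {c, h}; in L::=H h E S, the suffix after S is empty, so FOLLOW(S) ⊇ FOLLOW(L) = {$, a, c, h}; in L::=c S c b, S is followed by c b with FIRST {c}; in H::=S S L (occurrence 1), S is followed by S L with FIRST {c, h}; in H::=S S L (occurrence 2), S is followed by L with FIRST {c, h}; in H::=A H S a, S is followed by a with FIRST {a}. Thus FOLLOW(S) = {$, a, c, h}.
FOLLOW(E): in L::=H h E S, E is followed by S with FIRST {ε, c, h}; in L::=H h E S, the suffix after E is nullable, so FOLLOW(E) ⊇ FOLLOW(L) = {$, a, c, h}. Thus FOLLOW(E) = {$, a, c, h}.
FOLLOW(H): in E::=H c H (occurrence 1), H is followed by c H with FIRST {c}; in E::=H c H (occurrence 2), the suffix after H is empty, so FOLLOW(H) ⊇ FOLLOW(E) = {$, a, c, h}; in L::=H h E S, H is followed by h E S with FIRST {h}; in H::=A H S a, H is followed by S a with FIRST {a, c, h}. Thus FOLLOW(H) = {$, a, c, h}.
FOLLOW(L): in S::=L, the suffix after L is empty, so FOLLOW(L) ⊇ FOLLOW(S) = {$, a, c, h}; in H::=S S L, the suffix after L is empty, so FOLLOW(L) ⊇ FOLLOW(H) = {$, a, c, h}. Thus FOLLOW(L) = {$, a, c, h}.

{$, a, c, h}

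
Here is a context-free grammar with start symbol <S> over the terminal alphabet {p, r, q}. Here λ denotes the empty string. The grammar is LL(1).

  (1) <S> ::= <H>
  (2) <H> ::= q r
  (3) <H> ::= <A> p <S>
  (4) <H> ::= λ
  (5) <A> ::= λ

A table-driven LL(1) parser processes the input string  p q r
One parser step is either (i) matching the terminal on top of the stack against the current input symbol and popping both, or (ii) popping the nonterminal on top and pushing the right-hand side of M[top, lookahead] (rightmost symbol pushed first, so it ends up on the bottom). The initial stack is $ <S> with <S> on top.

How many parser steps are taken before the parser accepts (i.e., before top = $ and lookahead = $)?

8

step 1: stack=$ <S>  input=p q r $  — expand <S> ::= <H>
step 2: stack=$ <H>  input=p q r $  — expand <H> ::= <A> p <S>
step 3: stack=$ <S> p <A>  input=p q r $  — expand <A> ::= λ
step 4: stack=$ <S> p  input=p q r $  — match p
step 5: stack=$ <S>  input=q r $  — expand <S> ::= <H>
step 6: stack=$ <H>  input=q r $  — expand <H> ::= q r
step 7: stack=$ r q  input=q r $  — match q
step 8: stack=$ r  input=r $  — match r
Accept reached after 8 steps.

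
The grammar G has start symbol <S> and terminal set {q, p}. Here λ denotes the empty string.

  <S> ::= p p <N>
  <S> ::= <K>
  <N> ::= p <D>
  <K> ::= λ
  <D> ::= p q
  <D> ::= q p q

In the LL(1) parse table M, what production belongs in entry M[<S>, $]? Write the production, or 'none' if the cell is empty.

FIRST(<N>): from <N>::=p <D> we get {p}. So FIRST(<N>) = {p}.
FIRST(<K>): from <K>::=λ we get {λ}. So FIRST(<K>) = {λ}.
FIRST(<D>): from <D>::=p q we get {p}; from <D>::=q p q we get {q}. So FIRST(<D>) = {p, q}.
FIRST(<S>): from <S>::=p p <N> we get {p}; from <S>::=<K> we get {λ}. So FIRST(<S>) = {λ, p}.
FOLLOW(<S>) includes $ since <S> is the start symbol.
FOLLOW(<S>): <S> appears on no right-hand side. Thus FOLLOW(<S>) = {$}.
For <S> ::= p p <N>: FIRST(p p <N>) = {p}, so it goes in M[<S>, t] for t ∈ {p}.
For <S> ::= <K>: FIRST(<K>) = {λ}, so it goes in M[<S>, t] for t ∈ {}; since λ ∈ FIRST, also for every t ∈ FOLLOW(<S>) = {$}.

<S> ::= <K>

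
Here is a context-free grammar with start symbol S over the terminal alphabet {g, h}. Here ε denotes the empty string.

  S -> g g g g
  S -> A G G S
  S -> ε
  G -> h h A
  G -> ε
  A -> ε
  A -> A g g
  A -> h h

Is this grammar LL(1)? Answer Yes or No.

FIRST(S) = {ε, g, h}
FIRST(G) = {ε, h}
FIRST(A) = {ε, g, h}
FOLLOW(S) = {$}
FOLLOW(G) = {$, g, h}
FOLLOW(A) = {$, g, h}
Cell M[A, g] receives both A -> ε and A -> A g g — the grammar is not LL(1).

No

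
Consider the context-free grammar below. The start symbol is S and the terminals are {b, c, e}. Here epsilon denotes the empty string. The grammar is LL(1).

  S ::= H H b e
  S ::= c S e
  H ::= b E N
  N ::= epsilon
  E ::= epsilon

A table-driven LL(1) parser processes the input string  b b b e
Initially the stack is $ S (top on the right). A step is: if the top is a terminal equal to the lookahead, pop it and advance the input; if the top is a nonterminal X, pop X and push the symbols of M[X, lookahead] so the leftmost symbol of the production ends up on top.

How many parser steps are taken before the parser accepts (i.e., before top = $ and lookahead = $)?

      Stack          Input      Action
   1  $ S            b b b e $  expand S ::= H H b e
   2  $ e b H H      b b b e $  expand H ::= b E N
   3  $ e b H N E b  b b b e $  match b
   4  $ e b H N E    b b e $    expand E ::= epsilon
   5  $ e b H N      b b e $    expand N ::= epsilon
   6  $ e b H        b b e $    expand H ::= b E N
   7  $ e b N E b    b b e $    match b
   8  $ e b N E      b e $      expand E ::= epsilon
   9  $ e b N        b e $      expand N ::= epsilon
  10  $ e b          b e $      match b
  11  $ e            e $        match e
Accept reached after 11 steps.

11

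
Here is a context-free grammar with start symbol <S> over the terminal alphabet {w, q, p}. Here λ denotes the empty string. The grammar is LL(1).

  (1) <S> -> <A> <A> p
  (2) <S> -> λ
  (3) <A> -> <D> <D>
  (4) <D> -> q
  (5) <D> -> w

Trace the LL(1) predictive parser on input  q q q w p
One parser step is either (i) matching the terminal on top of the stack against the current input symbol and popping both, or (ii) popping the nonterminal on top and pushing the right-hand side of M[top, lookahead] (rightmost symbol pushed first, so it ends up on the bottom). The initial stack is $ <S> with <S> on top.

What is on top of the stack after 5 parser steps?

step 1: stack=$ <S>  input=q q q w p $  — expand <S> -> <A> <A> p
step 2: stack=$ p <A> <A>  input=q q q w p $  — expand <A> -> <D> <D>
step 3: stack=$ p <A> <D> <D>  input=q q q w p $  — expand <D> -> q
step 4: stack=$ p <A> <D> q  input=q q q w p $  — match q
step 5: stack=$ p <A> <D>  input=q q w p $  — expand <D> -> q
Stack after step 5: $ p <A> q (top = q).

q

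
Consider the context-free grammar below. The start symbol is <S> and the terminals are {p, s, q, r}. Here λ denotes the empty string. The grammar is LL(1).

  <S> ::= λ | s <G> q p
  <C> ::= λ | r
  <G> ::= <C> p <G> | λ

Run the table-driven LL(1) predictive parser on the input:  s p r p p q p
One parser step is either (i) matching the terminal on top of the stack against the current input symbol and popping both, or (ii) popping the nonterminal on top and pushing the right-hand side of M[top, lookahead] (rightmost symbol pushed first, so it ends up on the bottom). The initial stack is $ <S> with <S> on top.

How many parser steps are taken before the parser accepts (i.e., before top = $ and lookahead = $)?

      Stack            Input            Action
   1  $ <S>            s p r p p q p $  expand <S> ::= s <G> q p
   2  $ p q <G> s      s p r p p q p $  match s
   3  $ p q <G>        p r p p q p $    expand <G> ::= <C> p <G>
   4  $ p q <G> p <C>  p r p p q p $    expand <C> ::= λ
   5  $ p q <G> p      p r p p q p $    match p
   6  $ p q <G>        r p p q p $      expand <G> ::= <C> p <G>
   7  $ p q <G> p <C>  r p p q p $      expand <C> ::= r
   8  $ p q <G> p r    r p p q p $      match r
   9  $ p q <G> p      p p q p $        match p
  10  $ p q <G>        p q p $          expand <G> ::= <C> p <G>
  11  $ p q <G> p <C>  p q p $          expand <C> ::= λ
  12  $ p q <G> p      p q p $          match p
  13  $ p q <G>        q p $            expand <G> ::= λ
  14  $ p q            q p $            match q
  15  $ p              p $              match p
Accept reached after 15 steps.

15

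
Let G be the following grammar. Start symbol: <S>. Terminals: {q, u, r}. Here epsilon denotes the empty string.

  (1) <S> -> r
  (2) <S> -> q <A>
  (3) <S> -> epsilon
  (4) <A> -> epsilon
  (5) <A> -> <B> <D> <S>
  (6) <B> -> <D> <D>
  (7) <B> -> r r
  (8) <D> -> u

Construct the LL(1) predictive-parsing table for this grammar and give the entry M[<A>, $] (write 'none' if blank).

<A> -> epsilon

FIRST(<S>): from <S>->r we get {r}; from <S>->q <A> we get {q}; from <S>->epsilon we get {epsilon}. So FIRST(<S>) = {epsilon, q, r}.
FIRST(<D>): from <D>->u we get {u}. So FIRST(<D>) = {u}.
FIRST(<B>): from <B>-><D> <D> we get {u}; from <B>->r r we get {r}. So FIRST(<B>) = {r, u}.
FIRST(<A>): from <A>->epsilon we get {epsilon}; from <A>-><B> <D> <S> we get {r, u}. So FIRST(<A>) = {epsilon, r, u}.
FOLLOW(<S>) includes $ since <S> is the start symbol.
FOLLOW(<S>): in <A>-><B> <D> <S>, the suffix after <S> is empty, so FOLLOW(<S>) ⊇ FOLLOW(<A>) = {$}. Thus FOLLOW(<S>) = {$}.
FOLLOW(<A>): in <S>->q <A>, the suffix after <A> is empty, so FOLLOW(<A>) ⊇ FOLLOW(<S>) = {$}. Thus FOLLOW(<A>) = {$}.
For <A> -> epsilon: FIRST(epsilon) = {epsilon}, so it goes in M[<A>, t] for t ∈ {}; since epsilon ∈ FIRST, also for every t ∈ FOLLOW(<A>) = {$}.
For <A> -> <B> <D> <S>: FIRST(<B> <D> <S>) = {r, u}, so it goes in M[<A>, t] for t ∈ {r, u}.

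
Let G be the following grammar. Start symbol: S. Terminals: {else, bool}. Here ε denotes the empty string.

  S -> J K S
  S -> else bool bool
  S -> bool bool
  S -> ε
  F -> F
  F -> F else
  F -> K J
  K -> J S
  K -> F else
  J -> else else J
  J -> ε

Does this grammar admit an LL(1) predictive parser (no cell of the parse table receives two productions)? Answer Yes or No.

No

FIRST(S) = {ε, bool, else}
FIRST(F) = {ε, bool, else}
FIRST(K) = {ε, bool, else}
FIRST(J) = {ε, else}
FOLLOW(S) = {$, bool, else}
FOLLOW(F) = {else}
FOLLOW(K) = {$, bool, else}
FOLLOW(J) = {$, bool, else}
Cell M[F, bool] receives both F -> F and F -> F else and F -> K J — the grammar is not LL(1).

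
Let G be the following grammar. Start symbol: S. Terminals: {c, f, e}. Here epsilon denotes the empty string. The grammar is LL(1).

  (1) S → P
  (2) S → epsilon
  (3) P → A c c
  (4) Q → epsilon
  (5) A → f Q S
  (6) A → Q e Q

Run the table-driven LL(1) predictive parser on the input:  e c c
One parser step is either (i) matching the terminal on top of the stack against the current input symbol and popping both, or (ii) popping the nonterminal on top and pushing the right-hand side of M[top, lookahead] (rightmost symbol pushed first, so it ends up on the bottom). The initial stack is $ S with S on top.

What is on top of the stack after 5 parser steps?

step 1: stack=$ S  input=e c c $  — expand S → P
step 2: stack=$ P  input=e c c $  — expand P → A c c
step 3: stack=$ c c A  input=e c c $  — expand A → Q e Q
step 4: stack=$ c c Q e Q  input=e c c $  — expand Q → epsilon
step 5: stack=$ c c Q e  input=e c c $  — match e
Stack after step 5: $ c c Q (top = Q).

Q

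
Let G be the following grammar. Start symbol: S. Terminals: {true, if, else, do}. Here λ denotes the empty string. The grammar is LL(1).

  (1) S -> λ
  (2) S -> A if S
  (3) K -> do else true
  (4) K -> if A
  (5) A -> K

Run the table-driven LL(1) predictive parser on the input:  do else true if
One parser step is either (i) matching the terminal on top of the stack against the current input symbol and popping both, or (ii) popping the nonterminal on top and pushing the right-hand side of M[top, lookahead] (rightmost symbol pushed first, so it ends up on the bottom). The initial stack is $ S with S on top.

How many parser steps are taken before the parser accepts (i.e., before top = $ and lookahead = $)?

8

step 1: stack=$ S  input=do else true if $  — expand S -> A if S
step 2: stack=$ S if A  input=do else true if $  — expand A -> K
step 3: stack=$ S if K  input=do else true if $  — expand K -> do else true
step 4: stack=$ S if true else do  input=do else true if $  — match do
step 5: stack=$ S if true else  input=else true if $  — match else
step 6: stack=$ S if true  input=true if $  — match true
step 7: stack=$ S if  input=if $  — match if
step 8: stack=$ S  input=$  — expand S -> λ
Accept reached after 8 steps.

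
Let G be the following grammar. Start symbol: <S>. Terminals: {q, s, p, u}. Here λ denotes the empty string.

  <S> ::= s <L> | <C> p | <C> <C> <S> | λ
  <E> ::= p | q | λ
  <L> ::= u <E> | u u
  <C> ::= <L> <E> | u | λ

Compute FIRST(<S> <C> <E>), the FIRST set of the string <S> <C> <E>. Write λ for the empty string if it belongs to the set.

{λ, p, q, s, u}

FIRST(<E>): from <E>::=p we get {p}; from <E>::=q we get {q}; from <E>::=λ we get {λ}. So FIRST(<E>) = {λ, p, q}.
FIRST(<L>): from <L>::=u <E> we get {u}; from <L>::=u u we get {u}. So FIRST(<L>) = {u}.
FIRST(<C>): from <C>::=<L> <E> we get {u}; from <C>::=u we get {u}; from <C>::=λ we get {λ}. So FIRST(<C>) = {λ, u}.
FIRST(<S>): from <S>::=s <L> we get {s}; from <S>::=<C> p we get {p, u}; from <S>::=<C> <C> <S> we get {λ, p, s, u}; from <S>::=λ we get {λ}. So FIRST(<S>) = {λ, p, s, u}.
FIRST(<S> <C> <E>): take FIRST of each symbol in turn, carrying on past any symbol whose FIRST contains λ; result {λ, p, q, s, u}.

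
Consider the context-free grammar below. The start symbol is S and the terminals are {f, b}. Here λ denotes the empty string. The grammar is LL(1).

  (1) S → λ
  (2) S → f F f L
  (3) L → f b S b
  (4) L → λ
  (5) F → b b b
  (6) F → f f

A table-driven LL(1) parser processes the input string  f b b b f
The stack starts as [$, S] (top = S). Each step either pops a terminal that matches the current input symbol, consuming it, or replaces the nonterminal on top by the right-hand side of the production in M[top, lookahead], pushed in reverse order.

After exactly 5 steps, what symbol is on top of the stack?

     Stack        Input        Action
  1  $ S          f b b b f $  expand S → f F f L
  2  $ L f F f    f b b b f $  match f
  3  $ L f F      b b b f $    expand F → b b b
  4  $ L f b b b  b b b f $    match b
  5  $ L f b b    b b f $      match b
Stack after step 5: $ L f b (top = b).

b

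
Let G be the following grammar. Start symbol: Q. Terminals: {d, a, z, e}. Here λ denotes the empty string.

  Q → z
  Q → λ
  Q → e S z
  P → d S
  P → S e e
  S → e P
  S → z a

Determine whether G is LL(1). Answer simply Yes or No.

FIRST(Q) = {λ, e, z}
FIRST(P) = {d, e, z}
FIRST(S) = {e, z}
FOLLOW(Q) = {$}
FOLLOW(P) = {e, z}
FOLLOW(S) = {e, z}
Each cell of M receives at most one production.

Yes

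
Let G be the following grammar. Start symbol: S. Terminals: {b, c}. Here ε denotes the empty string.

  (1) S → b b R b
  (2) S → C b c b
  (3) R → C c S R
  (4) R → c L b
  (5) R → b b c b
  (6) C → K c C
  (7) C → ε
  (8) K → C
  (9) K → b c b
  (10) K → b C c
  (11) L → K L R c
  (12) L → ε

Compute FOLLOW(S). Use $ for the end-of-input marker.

{$, b, c}

FIRST(S) = {b, c}  (via C b c b)
FIRST(R) = {b, c}  (via C c S R)
FIRST(C) = {ε, b, c}  (via K c C)
FIRST(K) = {ε, b, c}  (via C)
FIRST(L) = {ε, b, c}  (via K L R c)
FOLLOW(S) includes $ since S is the start symbol.
FOLLOW(S): in R→C c S R, S is followed by R with FIRST {b, c}. Thus FOLLOW(S) = {$, b, c}.
FOLLOW(R): in S→b b R b, R is followed by b with FIRST {b}; in R→C c S R, the suffix after R is empty (adds nothing new); in L→K L R c, R is followed by c with FIRST {c}. Thus FOLLOW(R) = {b, c}.
FOLLOW(K): in C→K c C, K is followed by c C with FIRST {c}; in L→K L R c, K is followed by L R c with FIRST {b, c}. Thus FOLLOW(K) = {b, c}.
FOLLOW(C): in S→C b c b, C is followed by b c b with FIRST {b}; in R→C c S R, C is followed by c S R with FIRST {c}; in C→K c C, the suffix after C is empty (adds nothing new); in K→C, the suffix after C is empty, so FOLLOW(C) ⊇ FOLLOW(K) = {b, c}; in K→b C c, C is followed by c with FIRST {c}. Thus FOLLOW(C) = {b, c}.
FOLLOW(L): in R→c L b, L is followed by b with FIRST {b}; in L→K L R c, L is followed by R c with FIRST {b, c}. Thus FOLLOW(L) = {b, c}.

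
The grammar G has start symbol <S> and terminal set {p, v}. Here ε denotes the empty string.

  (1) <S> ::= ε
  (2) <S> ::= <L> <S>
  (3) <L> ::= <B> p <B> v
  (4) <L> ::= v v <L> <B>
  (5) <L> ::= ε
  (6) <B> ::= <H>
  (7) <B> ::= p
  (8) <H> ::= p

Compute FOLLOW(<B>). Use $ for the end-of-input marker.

FIRST(<H>): from <H>::=p we get {p}. So FIRST(<H>) = {p}.
FIRST(<B>): from <B>::=<H> we get {p}; from <B>::=p we get {p}. So FIRST(<B>) = {p}.
FIRST(<L>): from <L>::=<B> p <B> v we get {p}; from <L>::=v v <L> <B> we get {v}; from <L>::=ε we get {ε}. So FIRST(<L>) = {ε, p, v}.
FIRST(<S>): from <S>::=ε we get {ε}; from <S>::=<L> <S> we get {ε, p, v}. So FIRST(<S>) = {ε, p, v}.
FOLLOW(<S>) includes $ since <S> is the start symbol.
FOLLOW(<S>): in <S>::=<L> <S>, the suffix after <S> is empty (adds nothing new). Thus FOLLOW(<S>) = {$}.
FOLLOW(<L>): in <S>::=<L> <S>, <L> is followed by <S> with FIRST {ε, p, v}; in <S>::=<L> <S>, the suffix after <L> is nullable, so FOLLOW(<L>) ⊇ FOLLOW(<S>) = {$}; in <L>::=v v <L> <B>, <L> is followed by <B> with FIRST {p}. Thus FOLLOW(<L>) = {$, p, v}.
FOLLOW(<B>): in <L>::=<B> p <B> v (occurrence 1), <B> is followed by p <B> v with FIRST {p}; in <L>::=<B> p <B> v (occurrence 2), <B> is followed by v with FIRST {v}; in <L>::=v v <L> <B>, the suffix after <B> is empty, so FOLLOW(<B>) ⊇ FOLLOW(<L>) = {$, p, v}. Thus FOLLOW(<B>) = {$, p, v}.
FOLLOW(<H>): in <B>::=<H>, the suffix after <H> is empty, so FOLLOW(<H>) ⊇ FOLLOW(<B>) = {$, p, v}. Thus FOLLOW(<H>) = {$, p, v}.

{$, p, v}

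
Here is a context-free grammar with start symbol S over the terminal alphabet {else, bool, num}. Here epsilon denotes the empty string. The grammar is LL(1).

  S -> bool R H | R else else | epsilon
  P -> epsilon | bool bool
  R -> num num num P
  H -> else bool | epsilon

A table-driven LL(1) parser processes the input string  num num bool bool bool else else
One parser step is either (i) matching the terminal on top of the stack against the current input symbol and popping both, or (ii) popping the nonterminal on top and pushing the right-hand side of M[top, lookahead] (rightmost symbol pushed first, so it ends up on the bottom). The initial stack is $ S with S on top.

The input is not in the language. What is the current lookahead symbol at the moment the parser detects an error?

     Stack                      Input                               Action
  1  $ S                        num num bool bool bool else else $  expand S -> R else else
  2  $ else else R              num num bool bool bool else else $  expand R -> num num num P
  3  $ else else P num num num  num num bool bool bool else else $  match num
  4  $ else else P num num      num bool bool bool else else $      match num
  5  $ else else P num          bool bool bool else else $          error: top is terminal num but lookahead is bool

bool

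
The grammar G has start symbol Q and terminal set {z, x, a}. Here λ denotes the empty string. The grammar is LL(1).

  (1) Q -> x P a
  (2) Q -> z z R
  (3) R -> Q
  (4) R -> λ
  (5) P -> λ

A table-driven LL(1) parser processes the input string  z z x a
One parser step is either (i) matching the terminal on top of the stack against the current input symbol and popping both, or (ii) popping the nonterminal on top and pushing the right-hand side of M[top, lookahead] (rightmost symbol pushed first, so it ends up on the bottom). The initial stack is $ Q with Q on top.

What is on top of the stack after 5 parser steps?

step 1: stack=$ Q  input=z z x a $  — expand Q -> z z R
step 2: stack=$ R z z  input=z z x a $  — match z
step 3: stack=$ R z  input=z x a $  — match z
step 4: stack=$ R  input=x a $  — expand R -> Q
step 5: stack=$ Q  input=x a $  — expand Q -> x P a
Stack after step 5: $ a P x (top = x).

x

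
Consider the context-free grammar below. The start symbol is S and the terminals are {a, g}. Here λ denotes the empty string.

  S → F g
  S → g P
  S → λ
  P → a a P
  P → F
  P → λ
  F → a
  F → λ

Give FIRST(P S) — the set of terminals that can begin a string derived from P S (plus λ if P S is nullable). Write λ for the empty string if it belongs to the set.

{λ, a, g}

FIRST(F): from F→a we get {a}; from F→λ we get {λ}. So FIRST(F) = {λ, a}.
FIRST(S): from S→F g we get {a, g}; from S→g P we get {g}; from S→λ we get {λ}. So FIRST(S) = {λ, a, g}.
FIRST(P): from P→a a P we get {a}; from P→F we get {λ, a}; from P→λ we get {λ}. So FIRST(P) = {λ, a}.
FIRST(P S): take FIRST of each symbol in turn, carrying on past any symbol whose FIRST contains λ; result {λ, a, g}.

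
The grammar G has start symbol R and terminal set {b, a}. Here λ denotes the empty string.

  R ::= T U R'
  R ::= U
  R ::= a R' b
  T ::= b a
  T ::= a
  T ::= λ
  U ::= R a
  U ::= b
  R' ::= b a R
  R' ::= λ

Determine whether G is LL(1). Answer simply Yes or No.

No

FIRST(R) = {a, b}
FIRST(T) = {λ, a, b}
FIRST(U) = {a, b}
FIRST(R') = {λ, b}
FOLLOW(R) = {$, a, b}
FOLLOW(T) = {a, b}
FOLLOW(U) = {$, a, b}
FOLLOW(R') = {$, a, b}
Cell M[R, a] receives both R ::= T U R' and R ::= U and R ::= a R' b — the grammar is not LL(1).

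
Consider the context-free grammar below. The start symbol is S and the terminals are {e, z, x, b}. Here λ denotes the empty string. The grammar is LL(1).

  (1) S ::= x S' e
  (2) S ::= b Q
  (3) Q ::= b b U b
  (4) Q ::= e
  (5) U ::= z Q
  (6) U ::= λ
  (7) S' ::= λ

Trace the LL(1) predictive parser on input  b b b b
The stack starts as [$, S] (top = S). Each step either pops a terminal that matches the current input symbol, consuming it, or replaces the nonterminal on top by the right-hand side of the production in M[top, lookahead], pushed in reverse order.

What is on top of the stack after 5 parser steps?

U

     Stack      Input      Action
  1  $ S        b b b b $  expand S ::= b Q
  2  $ Q b      b b b b $  match b
  3  $ Q        b b b $    expand Q ::= b b U b
  4  $ b U b b  b b b $    match b
  5  $ b U b    b b $      match b
Stack after step 5: $ b U (top = U).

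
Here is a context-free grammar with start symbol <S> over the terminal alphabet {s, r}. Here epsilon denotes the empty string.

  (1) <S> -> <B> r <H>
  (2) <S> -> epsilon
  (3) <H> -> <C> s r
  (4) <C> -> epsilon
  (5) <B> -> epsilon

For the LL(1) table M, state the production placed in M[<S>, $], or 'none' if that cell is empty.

<S> -> epsilon

FIRST(<C>) = {epsilon}
FIRST(<B>) = {epsilon}
FIRST(<S>) = {epsilon, r}  (via <B> r <H>)
FIRST(<H>) = {s}  (via <C> s r)
FOLLOW(<S>) includes $ since <S> is the start symbol.
FOLLOW(<S>): <S> appears on no right-hand side. Thus FOLLOW(<S>) = {$}.
For <S> -> <B> r <H>: FIRST(<B> r <H>) = {r}, so it goes in M[<S>, t] for t ∈ {r}.
For <S> -> epsilon: FIRST(epsilon) = {epsilon}, so it goes in M[<S>, t] for t ∈ {}; since epsilon ∈ FIRST, also for every t ∈ FOLLOW(<S>) = {$}.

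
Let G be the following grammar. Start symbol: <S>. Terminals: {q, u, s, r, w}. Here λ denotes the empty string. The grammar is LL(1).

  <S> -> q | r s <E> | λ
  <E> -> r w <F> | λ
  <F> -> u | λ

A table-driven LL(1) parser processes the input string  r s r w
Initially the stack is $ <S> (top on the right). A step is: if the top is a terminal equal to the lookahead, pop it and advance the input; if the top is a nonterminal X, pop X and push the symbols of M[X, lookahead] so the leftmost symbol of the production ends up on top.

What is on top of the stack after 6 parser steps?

     Stack      Input      Action
  1  $ <S>      r s r w $  expand <S> -> r s <E>
  2  $ <E> s r  r s r w $  match r
  3  $ <E> s    s r w $    match s
  4  $ <E>      r w $      expand <E> -> r w <F>
  5  $ <F> w r  r w $      match r
  6  $ <F> w    w $        match w
Stack after step 6: $ <F> (top = <F>).

<F>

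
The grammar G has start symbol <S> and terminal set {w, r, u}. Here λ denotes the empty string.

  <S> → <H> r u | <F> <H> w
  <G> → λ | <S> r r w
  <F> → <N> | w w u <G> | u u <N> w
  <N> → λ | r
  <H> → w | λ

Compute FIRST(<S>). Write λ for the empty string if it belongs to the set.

FIRST(<N>): from <N>→λ we get {λ}; from <N>→r we get {r}. So FIRST(<N>) = {λ, r}.
FIRST(<H>): from <H>→w we get {w}; from <H>→λ we get {λ}. So FIRST(<H>) = {λ, w}.
FIRST(<F>): from <F>→<N> we get {λ, r}; from <F>→w w u <G> we get {w}; from <F>→u u <N> w we get {u}. So FIRST(<F>) = {λ, r, u, w}.
FIRST(<S>): from <S>→<H> r u we get {r, w}; from <S>→<F> <H> w we get {r, u, w}. So FIRST(<S>) = {r, u, w}.
FIRST(<G>): from <G>→λ we get {λ}; from <G>→<S> r r w we get {r, u, w}. So FIRST(<G>) = {λ, r, u, w}.

{r, u, w}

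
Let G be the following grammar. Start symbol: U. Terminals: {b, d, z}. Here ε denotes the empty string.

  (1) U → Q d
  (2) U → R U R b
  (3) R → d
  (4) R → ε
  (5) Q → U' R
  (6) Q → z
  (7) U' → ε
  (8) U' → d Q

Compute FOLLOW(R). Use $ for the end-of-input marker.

FIRST(R) = {ε, d}
FIRST(U') = {ε, d}
FIRST(Q) = {ε, d, z}  (via U' R)
FIRST(U) = {d, z}  (via Q d, R U R b)
FOLLOW(U) includes $ since U is the start symbol.
FOLLOW(U): in U→R U R b, U is followed by R b with FIRST {b, d}. Thus FOLLOW(U) = {$, b, d}.
FOLLOW(R): in U→R U R b (occurrence 1), R is followed by U R b with FIRST {d, z}; in U→R U R b (occurrence 2), R is followed by b with FIRST {b}; in Q→U' R, the suffix after R is empty, so FOLLOW(R) ⊇ FOLLOW(Q) = {d}. Thus FOLLOW(R) = {b, d, z}.
FOLLOW(Q): in U→Q d, Q is followed by d with FIRST {d}; in U'→d Q, the suffix after Q is empty, so FOLLOW(Q) ⊇ FOLLOW(U') = {d}. Thus FOLLOW(Q) = {d}.
FOLLOW(U'): in Q→U' R, U' is followed by R with FIRST {ε, d}; in Q→U' R, the suffix after U' is nullable, so FOLLOW(U') ⊇ FOLLOW(Q) = {d}. Thus FOLLOW(U') = {d}.

{b, d, z}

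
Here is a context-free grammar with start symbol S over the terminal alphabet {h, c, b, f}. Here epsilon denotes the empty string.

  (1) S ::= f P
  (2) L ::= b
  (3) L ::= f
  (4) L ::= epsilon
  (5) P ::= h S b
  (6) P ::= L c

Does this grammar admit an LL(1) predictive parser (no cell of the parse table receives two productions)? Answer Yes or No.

FIRST(S) = {f}
FIRST(L) = {epsilon, b, f}
FIRST(P) = {b, c, f, h}
FOLLOW(S) = {$, b}
FOLLOW(L) = {c}
FOLLOW(P) = {$, b}
Each cell of M receives at most one production.

Yes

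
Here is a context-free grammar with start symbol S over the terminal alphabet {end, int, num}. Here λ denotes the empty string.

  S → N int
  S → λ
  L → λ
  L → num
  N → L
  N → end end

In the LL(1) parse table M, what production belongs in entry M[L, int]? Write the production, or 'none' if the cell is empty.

L → λ

FIRST(L) = {λ, num}
FIRST(N) = {λ, end, num}  (via L)
FIRST(S) = {λ, end, int, num}  (via N int)
FOLLOW(S) includes $ since S is the start symbol.
FOLLOW(N): in S→N int, N is followed by int with FIRST {int}. Thus FOLLOW(N) = {int}.
FOLLOW(L): in N→L, the suffix after L is empty, so FOLLOW(L) ⊇ FOLLOW(N) = {int}. Thus FOLLOW(L) = {int}.
For L → λ: FIRST(λ) = {λ}, so it goes in M[L, t] for t ∈ {}; since λ ∈ FIRST, also for every t ∈ FOLLOW(L) = {int}.
For L → num: FIRST(num) = {num}, so it goes in M[L, t] for t ∈ {num}.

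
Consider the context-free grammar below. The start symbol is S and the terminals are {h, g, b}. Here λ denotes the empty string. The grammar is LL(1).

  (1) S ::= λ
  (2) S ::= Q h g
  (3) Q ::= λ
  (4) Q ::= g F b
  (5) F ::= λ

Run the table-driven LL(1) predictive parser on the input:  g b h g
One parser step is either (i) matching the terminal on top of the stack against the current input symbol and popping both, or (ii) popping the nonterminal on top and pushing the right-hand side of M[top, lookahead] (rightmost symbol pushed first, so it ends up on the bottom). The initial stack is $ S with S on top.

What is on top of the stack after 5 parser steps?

h

step 1: stack=$ S  input=g b h g $  — expand S ::= Q h g
step 2: stack=$ g h Q  input=g b h g $  — expand Q ::= g F b
step 3: stack=$ g h b F g  input=g b h g $  — match g
step 4: stack=$ g h b F  input=b h g $  — expand F ::= λ
step 5: stack=$ g h b  input=b h g $  — match b
Stack after step 5: $ g h (top = h).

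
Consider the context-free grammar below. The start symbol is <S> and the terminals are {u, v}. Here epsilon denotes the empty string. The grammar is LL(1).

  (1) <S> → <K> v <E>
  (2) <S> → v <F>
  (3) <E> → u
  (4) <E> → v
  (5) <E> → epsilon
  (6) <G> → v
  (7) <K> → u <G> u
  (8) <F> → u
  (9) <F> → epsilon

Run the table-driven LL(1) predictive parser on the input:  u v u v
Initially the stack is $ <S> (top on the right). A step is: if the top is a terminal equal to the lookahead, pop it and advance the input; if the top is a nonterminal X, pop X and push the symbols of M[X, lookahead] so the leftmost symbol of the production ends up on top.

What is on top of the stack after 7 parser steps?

<E>

step 1: stack=$ <S>  input=u v u v $  — expand <S> → <K> v <E>
step 2: stack=$ <E> v <K>  input=u v u v $  — expand <K> → u <G> u
step 3: stack=$ <E> v u <G> u  input=u v u v $  — match u
step 4: stack=$ <E> v u <G>  input=v u v $  — expand <G> → v
step 5: stack=$ <E> v u v  input=v u v $  — match v
step 6: stack=$ <E> v u  input=u v $  — match u
step 7: stack=$ <E> v  input=v $  — match v
Stack after step 7: $ <E> (top = <E>).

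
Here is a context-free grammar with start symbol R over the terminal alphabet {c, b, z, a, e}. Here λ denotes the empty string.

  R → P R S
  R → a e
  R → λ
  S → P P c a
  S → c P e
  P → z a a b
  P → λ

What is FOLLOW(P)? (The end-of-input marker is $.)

{a, c, e, z}

FIRST(P): from P→z a a b we get {z}; from P→λ we get {λ}. So FIRST(P) = {λ, z}.
FIRST(S): from S→P P c a we get {c, z}; from S→c P e we get {c}. So FIRST(S) = {c, z}.
FIRST(R): from R→P R S we get {a, c, z}; from R→a e we get {a}; from R→λ we get {λ}. So FIRST(R) = {λ, a, c, z}.
FOLLOW(R) includes $ since R is the start symbol.
FOLLOW(R): in R→P R S, R is followed by S with FIRST {c, z}. Thus FOLLOW(R) = {$, c, z}.
FOLLOW(S): in R→P R S, the suffix after S is empty, so FOLLOW(S) ⊇ FOLLOW(R) = {$, c, z}. Thus FOLLOW(S) = {$, c, z}.
FOLLOW(P): in R→P R S, P is followed by R S with FIRST {a, c, z}; in S→P P c a (occurrence 1), P is followed by P c a with FIRST {c, z}; in S→P P c a (occurrence 2), P is followed by c a with FIRST {c}; in S→c P e, P is followed by e with FIRST {e}. Thus FOLLOW(P) = {a, c, e, z}.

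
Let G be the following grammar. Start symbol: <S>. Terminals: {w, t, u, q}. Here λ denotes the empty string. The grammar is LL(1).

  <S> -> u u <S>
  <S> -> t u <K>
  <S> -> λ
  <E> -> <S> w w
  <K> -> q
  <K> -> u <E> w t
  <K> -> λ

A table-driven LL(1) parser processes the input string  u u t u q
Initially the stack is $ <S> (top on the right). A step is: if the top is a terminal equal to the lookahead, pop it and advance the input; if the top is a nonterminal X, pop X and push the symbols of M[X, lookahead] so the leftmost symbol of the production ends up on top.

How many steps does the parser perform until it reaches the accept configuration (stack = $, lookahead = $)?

step 1: stack=$ <S>  input=u u t u q $  — expand <S> -> u u <S>
step 2: stack=$ <S> u u  input=u u t u q $  — match u
step 3: stack=$ <S> u  input=u t u q $  — match u
step 4: stack=$ <S>  input=t u q $  — expand <S> -> t u <K>
step 5: stack=$ <K> u t  input=t u q $  — match t
step 6: stack=$ <K> u  input=u q $  — match u
step 7: stack=$ <K>  input=q $  — expand <K> -> q
step 8: stack=$ q  input=q $  — match q
Accept reached after 8 steps.

8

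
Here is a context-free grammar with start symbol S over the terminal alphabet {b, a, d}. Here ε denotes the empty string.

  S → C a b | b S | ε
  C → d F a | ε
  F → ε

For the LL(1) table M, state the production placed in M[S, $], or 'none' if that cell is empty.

S → ε

FIRST(C): from C→d F a we get {d}; from C→ε we get {ε}. So FIRST(C) = {ε, d}.
FIRST(F): from F→ε we get {ε}. So FIRST(F) = {ε}.
FIRST(S): from S→C a b we get {a, d}; from S→b S we get {b}; from S→ε we get {ε}. So FIRST(S) = {ε, a, b, d}.
FOLLOW(S) includes $ since S is the start symbol.
FOLLOW(S): in S→b S, the suffix after S is empty (adds nothing new). Thus FOLLOW(S) = {$}.
For S → C a b: FIRST(C a b) = {a, d}, so it goes in M[S, t] for t ∈ {a, d}.
For S → b S: FIRST(b S) = {b}, so it goes in M[S, t] for t ∈ {b}.
For S → ε: FIRST(ε) = {ε}, so it goes in M[S, t] for t ∈ {}; since ε ∈ FIRST, also for every t ∈ FOLLOW(S) = {$}.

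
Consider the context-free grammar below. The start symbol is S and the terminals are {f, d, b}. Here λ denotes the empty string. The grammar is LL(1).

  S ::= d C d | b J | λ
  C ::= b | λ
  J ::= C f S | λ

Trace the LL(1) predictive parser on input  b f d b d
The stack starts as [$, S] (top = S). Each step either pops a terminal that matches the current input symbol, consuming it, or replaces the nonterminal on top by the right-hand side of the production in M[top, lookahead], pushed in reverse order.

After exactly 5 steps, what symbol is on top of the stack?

S

step 1: stack=$ S  input=b f d b d $  — expand S ::= b J
step 2: stack=$ J b  input=b f d b d $  — match b
step 3: stack=$ J  input=f d b d $  — expand J ::= C f S
step 4: stack=$ S f C  input=f d b d $  — expand C ::= λ
step 5: stack=$ S f  input=f d b d $  — match f
Stack after step 5: $ S (top = S).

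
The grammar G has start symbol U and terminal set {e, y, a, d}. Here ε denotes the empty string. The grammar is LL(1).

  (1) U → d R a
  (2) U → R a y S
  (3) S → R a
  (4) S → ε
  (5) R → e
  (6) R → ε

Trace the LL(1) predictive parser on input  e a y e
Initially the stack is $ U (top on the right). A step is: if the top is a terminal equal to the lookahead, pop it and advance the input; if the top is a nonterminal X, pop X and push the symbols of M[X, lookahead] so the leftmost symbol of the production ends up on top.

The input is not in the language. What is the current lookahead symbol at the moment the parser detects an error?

step 1: stack=$ U  input=e a y e $  — expand U → R a y S
step 2: stack=$ S y a R  input=e a y e $  — expand R → e
step 3: stack=$ S y a e  input=e a y e $  — match e
step 4: stack=$ S y a  input=a y e $  — match a
step 5: stack=$ S y  input=y e $  — match y
step 6: stack=$ S  input=e $  — expand S → R a
step 7: stack=$ a R  input=e $  — expand R → e
step 8: stack=$ a e  input=e $  — match e
step 9: stack=$ a  input=$  — error: top is terminal a but lookahead is $

$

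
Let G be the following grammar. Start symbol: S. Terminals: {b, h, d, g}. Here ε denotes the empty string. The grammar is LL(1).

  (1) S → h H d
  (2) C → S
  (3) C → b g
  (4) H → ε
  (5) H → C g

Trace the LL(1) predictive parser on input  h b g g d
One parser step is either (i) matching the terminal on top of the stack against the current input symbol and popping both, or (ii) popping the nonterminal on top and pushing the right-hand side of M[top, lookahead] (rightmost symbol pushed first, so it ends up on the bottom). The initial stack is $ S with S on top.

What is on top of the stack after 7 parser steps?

d

step 1: stack=$ S  input=h b g g d $  — expand S → h H d
step 2: stack=$ d H h  input=h b g g d $  — match h
step 3: stack=$ d H  input=b g g d $  — expand H → C g
step 4: stack=$ d g C  input=b g g d $  — expand C → b g
step 5: stack=$ d g g b  input=b g g d $  — match b
step 6: stack=$ d g g  input=g g d $  — match g
step 7: stack=$ d g  input=g d $  — match g
Stack after step 7: $ d (top = d).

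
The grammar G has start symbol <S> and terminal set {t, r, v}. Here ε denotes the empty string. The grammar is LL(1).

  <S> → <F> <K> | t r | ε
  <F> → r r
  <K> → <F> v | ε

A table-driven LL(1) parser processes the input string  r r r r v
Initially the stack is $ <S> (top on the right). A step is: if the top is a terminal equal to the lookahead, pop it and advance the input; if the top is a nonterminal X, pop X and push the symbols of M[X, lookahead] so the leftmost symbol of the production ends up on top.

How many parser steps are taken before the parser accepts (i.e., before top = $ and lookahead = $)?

9

step 1: stack=$ <S>  input=r r r r v $  — expand <S> → <F> <K>
step 2: stack=$ <K> <F>  input=r r r r v $  — expand <F> → r r
step 3: stack=$ <K> r r  input=r r r r v $  — match r
step 4: stack=$ <K> r  input=r r r v $  — match r
step 5: stack=$ <K>  input=r r v $  — expand <K> → <F> v
step 6: stack=$ v <F>  input=r r v $  — expand <F> → r r
step 7: stack=$ v r r  input=r r v $  — match r
step 8: stack=$ v r  input=r v $  — match r
step 9: stack=$ v  input=v $  — match v
Accept reached after 9 steps.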